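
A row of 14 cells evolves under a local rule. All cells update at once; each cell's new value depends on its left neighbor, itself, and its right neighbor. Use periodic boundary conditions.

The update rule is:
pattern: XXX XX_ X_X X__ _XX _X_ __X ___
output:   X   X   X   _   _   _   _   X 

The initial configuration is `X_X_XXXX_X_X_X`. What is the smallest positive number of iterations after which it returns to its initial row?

XX_X_XXXX_X_X_
_XX_X_XXXX_X_X
X_XX_X_XXXX_X_
_X_XX_X_XXXX_X
X_X_XX_X_XXXX_
_X_X_XX_X_XXXX
X_X_X_XX_X_XXX
XX_X_X_XX_X_XX
XXX_X_X_XX_X_X
XXXX_X_X_XX_X_
_XXXX_X_X_XX_X
X_XXXX_X_X_XX_
_X_XXXX_X_X_XX
X_X_XXXX_X_X_X

14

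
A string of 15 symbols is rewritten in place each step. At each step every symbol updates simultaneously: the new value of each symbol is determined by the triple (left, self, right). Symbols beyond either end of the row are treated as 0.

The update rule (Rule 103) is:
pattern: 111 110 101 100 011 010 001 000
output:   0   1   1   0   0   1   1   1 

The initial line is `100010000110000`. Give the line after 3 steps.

101110111010111
110011001111001
010101010001011

010101010001011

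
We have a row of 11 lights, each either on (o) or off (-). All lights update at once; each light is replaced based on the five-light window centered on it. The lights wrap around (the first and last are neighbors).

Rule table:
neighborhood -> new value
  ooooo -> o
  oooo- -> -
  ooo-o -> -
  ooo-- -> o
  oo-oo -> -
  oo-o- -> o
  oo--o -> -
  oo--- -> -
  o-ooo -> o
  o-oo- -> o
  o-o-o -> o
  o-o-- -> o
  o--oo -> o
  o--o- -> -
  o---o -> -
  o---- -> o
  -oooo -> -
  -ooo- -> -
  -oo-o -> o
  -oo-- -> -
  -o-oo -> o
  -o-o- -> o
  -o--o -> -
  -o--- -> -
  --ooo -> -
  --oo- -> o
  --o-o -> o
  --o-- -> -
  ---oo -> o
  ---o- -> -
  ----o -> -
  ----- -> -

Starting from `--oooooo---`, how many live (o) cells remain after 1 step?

5

-o--oo-o-o-
count of o: 5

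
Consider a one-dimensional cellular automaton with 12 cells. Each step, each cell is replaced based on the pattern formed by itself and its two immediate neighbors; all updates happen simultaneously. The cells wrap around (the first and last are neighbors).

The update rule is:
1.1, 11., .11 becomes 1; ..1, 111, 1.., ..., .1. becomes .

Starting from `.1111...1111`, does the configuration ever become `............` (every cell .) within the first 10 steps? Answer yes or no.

yes

11..1...1..1
.1.........1
1...........
............
all cells are . at step 4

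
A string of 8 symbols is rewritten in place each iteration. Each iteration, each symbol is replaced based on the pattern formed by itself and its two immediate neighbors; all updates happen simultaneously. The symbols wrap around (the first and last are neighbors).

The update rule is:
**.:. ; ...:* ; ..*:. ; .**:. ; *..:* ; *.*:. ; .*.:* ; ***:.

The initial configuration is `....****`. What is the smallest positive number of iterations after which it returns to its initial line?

***.....
...****.
**.....*
..****..
*.....**
.****...
.....***
****....
....***.
***....*
...***..
**....**
..***...
*....***
.***....
....****

16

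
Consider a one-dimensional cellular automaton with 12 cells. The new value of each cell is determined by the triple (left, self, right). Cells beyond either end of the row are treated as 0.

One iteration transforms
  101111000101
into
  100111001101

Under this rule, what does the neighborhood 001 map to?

1

At position 8 the neighborhood is 001; the next row has 1 there.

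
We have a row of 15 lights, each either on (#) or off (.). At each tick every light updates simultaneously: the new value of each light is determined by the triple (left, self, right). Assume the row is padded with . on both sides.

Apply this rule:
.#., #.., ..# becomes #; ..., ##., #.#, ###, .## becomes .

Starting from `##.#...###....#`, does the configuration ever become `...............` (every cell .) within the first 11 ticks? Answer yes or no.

...##.#...#..##
..#...##.####..
.###.#.......#.
#....##.....###
##..#..#...#...
..#######.###..
.#...........#.
###.........###
...#.......#...
..###.....###..
.#...#...#...#.
tick 11 is .#...#...#...#., still not uniform .

no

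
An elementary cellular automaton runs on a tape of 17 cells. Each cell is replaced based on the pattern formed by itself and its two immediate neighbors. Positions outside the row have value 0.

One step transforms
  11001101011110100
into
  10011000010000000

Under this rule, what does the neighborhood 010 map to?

0

At position 7 the neighborhood is 010; the next row has 0 there.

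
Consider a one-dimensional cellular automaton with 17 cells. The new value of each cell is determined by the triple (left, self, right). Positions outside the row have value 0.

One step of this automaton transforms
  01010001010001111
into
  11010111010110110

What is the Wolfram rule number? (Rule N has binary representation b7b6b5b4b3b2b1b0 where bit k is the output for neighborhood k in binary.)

135

position 14: 111 → 1  (bit 7 = 1)
position 16: 110 → 0  (bit 6 = 0)
position 2: 101 → 0  (bit 5 = 0)
position 4: 100 → 0  (bit 4 = 0)
position 13: 011 → 0  (bit 3 = 0)
position 1: 010 → 1  (bit 2 = 1)
position 0: 001 → 1  (bit 1 = 1)
position 5: 000 → 1  (bit 0 = 1)
bits b7..b0 = 10000111 = 135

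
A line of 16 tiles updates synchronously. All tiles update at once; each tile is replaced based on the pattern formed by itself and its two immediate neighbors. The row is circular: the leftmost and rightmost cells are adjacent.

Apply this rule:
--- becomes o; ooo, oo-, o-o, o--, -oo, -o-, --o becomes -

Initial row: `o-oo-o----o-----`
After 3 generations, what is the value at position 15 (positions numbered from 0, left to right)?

-

-------oo---ooo-
oooooo----o-----
-------oo---ooo-
position 15 holds -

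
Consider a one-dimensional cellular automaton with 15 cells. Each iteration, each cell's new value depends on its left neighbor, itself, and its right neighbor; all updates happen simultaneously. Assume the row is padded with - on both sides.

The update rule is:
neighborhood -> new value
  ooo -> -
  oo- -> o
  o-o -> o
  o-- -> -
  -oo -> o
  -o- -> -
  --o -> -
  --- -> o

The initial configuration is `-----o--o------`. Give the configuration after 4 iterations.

ooo-oo--oo----o

oooo------ooooo
o--o-oooo-o---o
----oo--oo--o--
ooo-oo--oo----o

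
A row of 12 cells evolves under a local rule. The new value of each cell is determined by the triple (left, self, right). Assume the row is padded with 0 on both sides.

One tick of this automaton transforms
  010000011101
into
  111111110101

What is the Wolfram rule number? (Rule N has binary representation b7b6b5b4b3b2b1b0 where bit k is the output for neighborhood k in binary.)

95

position 8: 111 → 0  (bit 7 = 0)
position 9: 110 → 1  (bit 6 = 1)
position 10: 101 → 0  (bit 5 = 0)
position 2: 100 → 1  (bit 4 = 1)
position 7: 011 → 1  (bit 3 = 1)
position 1: 010 → 1  (bit 2 = 1)
position 0: 001 → 1  (bit 1 = 1)
position 3: 000 → 1  (bit 0 = 1)
bits b7..b0 = 01011111 = 95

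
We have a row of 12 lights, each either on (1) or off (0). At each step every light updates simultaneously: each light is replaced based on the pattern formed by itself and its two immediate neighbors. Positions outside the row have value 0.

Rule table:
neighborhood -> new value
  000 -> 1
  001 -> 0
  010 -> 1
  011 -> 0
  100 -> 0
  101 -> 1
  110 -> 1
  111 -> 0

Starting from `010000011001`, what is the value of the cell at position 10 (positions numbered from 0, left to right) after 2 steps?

0

010111001001
011001001001
position 10 holds 0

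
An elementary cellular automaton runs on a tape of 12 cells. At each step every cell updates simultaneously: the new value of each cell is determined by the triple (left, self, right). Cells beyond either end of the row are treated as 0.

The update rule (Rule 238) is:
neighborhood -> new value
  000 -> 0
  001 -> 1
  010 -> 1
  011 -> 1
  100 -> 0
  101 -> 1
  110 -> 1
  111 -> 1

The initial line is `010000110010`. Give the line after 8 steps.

111111111110

110001110110
110011111110
110111111110
111111111110
111111111110  (fixed point — unchanged through step 8)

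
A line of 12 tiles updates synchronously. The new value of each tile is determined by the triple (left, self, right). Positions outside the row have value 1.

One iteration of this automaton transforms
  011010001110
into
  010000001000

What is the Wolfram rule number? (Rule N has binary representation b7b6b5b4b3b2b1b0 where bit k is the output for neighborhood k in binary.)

8

position 9: 111 → 0  (bit 7 = 0)
position 2: 110 → 0  (bit 6 = 0)
position 0: 101 → 0  (bit 5 = 0)
position 5: 100 → 0  (bit 4 = 0)
position 1: 011 → 1  (bit 3 = 1)
position 4: 010 → 0  (bit 2 = 0)
position 7: 001 → 0  (bit 1 = 0)
position 6: 000 → 0  (bit 0 = 0)
bits b7..b0 = 00001000 = 8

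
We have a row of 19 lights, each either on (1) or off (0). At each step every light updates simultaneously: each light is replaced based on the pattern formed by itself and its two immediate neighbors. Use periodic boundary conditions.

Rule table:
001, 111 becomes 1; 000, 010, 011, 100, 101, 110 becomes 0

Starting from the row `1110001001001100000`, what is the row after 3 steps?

step 1: 0100010010010000001
step 2: 0000100100100000010
step 3: 0001001001000000100

0001001001000000100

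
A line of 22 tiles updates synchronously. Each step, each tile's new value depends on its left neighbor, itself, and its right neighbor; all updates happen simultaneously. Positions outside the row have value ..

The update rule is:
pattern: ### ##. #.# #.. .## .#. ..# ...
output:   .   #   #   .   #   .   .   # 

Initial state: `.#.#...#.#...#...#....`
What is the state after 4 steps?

step 1: ..#..#..#..#...#...###
step 2: #............#...#.#.#
step 3: ..##########...#..#.#.
step 4: #.#........#.#.....#..

#.#........#.#.....#..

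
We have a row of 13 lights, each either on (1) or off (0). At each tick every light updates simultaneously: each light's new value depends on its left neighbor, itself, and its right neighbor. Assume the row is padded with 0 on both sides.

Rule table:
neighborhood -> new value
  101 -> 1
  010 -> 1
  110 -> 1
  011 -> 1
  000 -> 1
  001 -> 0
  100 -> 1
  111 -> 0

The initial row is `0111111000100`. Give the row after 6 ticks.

tick 1: 0100001110111
tick 2: 0111101011101
tick 3: 0100111110111
tick 4: 0110100011101
tick 5: 0111111010111
tick 6: 0100001111101

0100001111101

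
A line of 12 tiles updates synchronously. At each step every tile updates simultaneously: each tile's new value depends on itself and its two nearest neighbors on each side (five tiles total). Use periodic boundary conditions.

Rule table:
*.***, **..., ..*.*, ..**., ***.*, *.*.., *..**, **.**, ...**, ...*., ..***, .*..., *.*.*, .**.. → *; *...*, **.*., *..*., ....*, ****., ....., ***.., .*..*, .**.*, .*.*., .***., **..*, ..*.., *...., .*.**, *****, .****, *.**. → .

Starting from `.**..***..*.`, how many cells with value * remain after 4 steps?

5

***.**......
*.**.**....*
.*..*.**..**
.*..*..*.**.
count of *: 5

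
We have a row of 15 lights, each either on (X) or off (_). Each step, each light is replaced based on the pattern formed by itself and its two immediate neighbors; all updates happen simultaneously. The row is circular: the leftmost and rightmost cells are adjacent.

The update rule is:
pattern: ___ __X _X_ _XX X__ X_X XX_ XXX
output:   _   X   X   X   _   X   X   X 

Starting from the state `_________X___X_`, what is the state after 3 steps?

step 1: ________XX__XX_
step 2: _______XXX_XXX_
step 3: ______XXXXXXXX_

______XXXXXXXX_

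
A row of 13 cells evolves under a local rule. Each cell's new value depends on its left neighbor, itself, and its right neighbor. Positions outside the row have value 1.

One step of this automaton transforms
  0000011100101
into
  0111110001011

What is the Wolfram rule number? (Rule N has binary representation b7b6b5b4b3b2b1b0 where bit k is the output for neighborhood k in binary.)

position 6: 111 → 0  (bit 7 = 0)
position 7: 110 → 0  (bit 6 = 0)
position 11: 101 → 1  (bit 5 = 1)
position 0: 100 → 0  (bit 4 = 0)
position 5: 011 → 1  (bit 3 = 1)
position 10: 010 → 0  (bit 2 = 0)
position 4: 001 → 1  (bit 1 = 1)
position 1: 000 → 1  (bit 0 = 1)
bits b7..b0 = 00101011 = 43

43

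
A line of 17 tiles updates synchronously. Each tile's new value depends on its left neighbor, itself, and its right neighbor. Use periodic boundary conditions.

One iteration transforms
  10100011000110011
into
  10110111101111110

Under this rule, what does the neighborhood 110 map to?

At position 0 the neighborhood is 110; the next row has 1 there.

1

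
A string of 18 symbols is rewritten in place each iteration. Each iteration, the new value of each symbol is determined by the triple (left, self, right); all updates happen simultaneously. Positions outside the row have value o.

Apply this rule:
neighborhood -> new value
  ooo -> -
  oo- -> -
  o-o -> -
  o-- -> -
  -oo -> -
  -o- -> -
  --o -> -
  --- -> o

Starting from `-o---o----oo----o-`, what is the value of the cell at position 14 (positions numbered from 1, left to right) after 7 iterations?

o

iteration 1: ---o---oo----oo---
iteration 2: -o---o----oo----o-  (repeats iteration 0; period 2)
iteration 7: ---o---oo----oo---
position 14 holds o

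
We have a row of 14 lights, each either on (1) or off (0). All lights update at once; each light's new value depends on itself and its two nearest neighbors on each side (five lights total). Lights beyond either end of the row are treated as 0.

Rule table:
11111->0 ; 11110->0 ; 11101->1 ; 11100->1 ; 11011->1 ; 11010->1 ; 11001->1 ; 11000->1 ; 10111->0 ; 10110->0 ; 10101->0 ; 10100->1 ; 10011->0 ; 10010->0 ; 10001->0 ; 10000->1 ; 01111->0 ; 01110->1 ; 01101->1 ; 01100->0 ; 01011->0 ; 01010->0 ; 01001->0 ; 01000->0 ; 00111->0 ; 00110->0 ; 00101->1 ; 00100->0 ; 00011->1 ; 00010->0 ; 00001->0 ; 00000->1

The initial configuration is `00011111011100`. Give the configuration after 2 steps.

step 1: 10100001101111
step 2: 10101010110001

10101010110001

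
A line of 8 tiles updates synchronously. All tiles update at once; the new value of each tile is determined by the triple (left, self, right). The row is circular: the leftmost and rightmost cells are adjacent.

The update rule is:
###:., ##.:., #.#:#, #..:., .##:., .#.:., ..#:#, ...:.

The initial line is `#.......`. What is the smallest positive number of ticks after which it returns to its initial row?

8

tick 1: .......#
tick 2: ......#.
tick 3: .....#..
tick 4: ....#...
tick 5: ...#....
tick 6: ..#.....
tick 7: .#......
tick 8: #.......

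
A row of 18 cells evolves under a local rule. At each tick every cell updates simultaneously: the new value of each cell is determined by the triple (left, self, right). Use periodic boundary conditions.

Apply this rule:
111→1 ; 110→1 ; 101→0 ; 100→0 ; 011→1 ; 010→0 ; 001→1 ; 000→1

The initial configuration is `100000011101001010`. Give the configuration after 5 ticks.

tick 1: 001111111100010000
tick 2: 111111111101100111
tick 3: 111111111101101111
tick 4: 111111111101101111  (fixed point — unchanged through tick 5)

111111111101101111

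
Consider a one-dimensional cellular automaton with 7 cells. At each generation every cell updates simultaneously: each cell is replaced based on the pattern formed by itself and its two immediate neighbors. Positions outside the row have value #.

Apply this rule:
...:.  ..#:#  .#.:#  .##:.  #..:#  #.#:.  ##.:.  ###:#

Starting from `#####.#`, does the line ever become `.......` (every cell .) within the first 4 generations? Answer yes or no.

generation 1: ####...
generation 2: ###.#.#
generation 3: ##..#..
generation 4: #.#####
generation 4 is #.#####, still not uniform .

no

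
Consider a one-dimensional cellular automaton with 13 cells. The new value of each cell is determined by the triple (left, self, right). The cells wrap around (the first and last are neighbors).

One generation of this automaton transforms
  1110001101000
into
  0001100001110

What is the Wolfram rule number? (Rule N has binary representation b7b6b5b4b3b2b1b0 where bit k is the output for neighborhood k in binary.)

21

position 1: 111 → 0  (bit 7 = 0)
position 2: 110 → 0  (bit 6 = 0)
position 8: 101 → 0  (bit 5 = 0)
position 3: 100 → 1  (bit 4 = 1)
position 0: 011 → 0  (bit 3 = 0)
position 9: 010 → 1  (bit 2 = 1)
position 5: 001 → 0  (bit 1 = 0)
position 4: 000 → 1  (bit 0 = 1)
bits b7..b0 = 00010101 = 21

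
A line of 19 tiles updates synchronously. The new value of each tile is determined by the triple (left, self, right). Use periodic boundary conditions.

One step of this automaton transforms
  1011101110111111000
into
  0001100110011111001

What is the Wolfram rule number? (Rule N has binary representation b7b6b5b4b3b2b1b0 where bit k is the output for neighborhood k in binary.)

position 3: 111 → 1  (bit 7 = 1)
position 4: 110 → 1  (bit 6 = 1)
position 1: 101 → 0  (bit 5 = 0)
position 16: 100 → 0  (bit 4 = 0)
position 2: 011 → 0  (bit 3 = 0)
position 0: 010 → 0  (bit 2 = 0)
position 18: 001 → 1  (bit 1 = 1)
position 17: 000 → 0  (bit 0 = 0)
bits b7..b0 = 11000010 = 194

194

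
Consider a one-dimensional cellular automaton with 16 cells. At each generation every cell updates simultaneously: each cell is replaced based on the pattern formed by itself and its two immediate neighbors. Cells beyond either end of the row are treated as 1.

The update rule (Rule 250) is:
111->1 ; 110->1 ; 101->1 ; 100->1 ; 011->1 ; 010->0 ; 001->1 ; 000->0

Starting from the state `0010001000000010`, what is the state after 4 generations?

1101010100000101
1110101010001011
1111010101010111
1111101010101111

1111101010101111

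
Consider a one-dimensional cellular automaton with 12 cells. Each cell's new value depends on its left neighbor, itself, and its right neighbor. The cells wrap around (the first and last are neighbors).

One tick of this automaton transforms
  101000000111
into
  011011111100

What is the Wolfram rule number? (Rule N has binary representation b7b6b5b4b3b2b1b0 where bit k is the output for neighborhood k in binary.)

position 10: 111 → 0  (bit 7 = 0)
position 0: 110 → 0  (bit 6 = 0)
position 1: 101 → 1  (bit 5 = 1)
position 3: 100 → 0  (bit 4 = 0)
position 9: 011 → 1  (bit 3 = 1)
position 2: 010 → 1  (bit 2 = 1)
position 8: 001 → 1  (bit 1 = 1)
position 4: 000 → 1  (bit 0 = 1)
bits b7..b0 = 00101111 = 47

47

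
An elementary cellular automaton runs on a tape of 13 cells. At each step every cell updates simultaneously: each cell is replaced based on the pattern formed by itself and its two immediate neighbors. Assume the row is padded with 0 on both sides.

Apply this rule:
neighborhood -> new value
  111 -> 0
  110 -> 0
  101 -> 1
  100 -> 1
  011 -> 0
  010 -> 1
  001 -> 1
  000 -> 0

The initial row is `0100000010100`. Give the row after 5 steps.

1110000111110

1110000111110
0001001000001
0011111100011
0100000010100  (repeats step 0; period 4)
step 5: 1110000111110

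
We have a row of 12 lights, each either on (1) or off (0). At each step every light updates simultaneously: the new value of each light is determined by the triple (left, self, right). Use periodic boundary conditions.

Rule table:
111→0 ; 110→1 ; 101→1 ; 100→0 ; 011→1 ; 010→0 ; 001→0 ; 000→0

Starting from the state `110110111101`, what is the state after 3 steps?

011111100111
110000100101
010000000011

010000000011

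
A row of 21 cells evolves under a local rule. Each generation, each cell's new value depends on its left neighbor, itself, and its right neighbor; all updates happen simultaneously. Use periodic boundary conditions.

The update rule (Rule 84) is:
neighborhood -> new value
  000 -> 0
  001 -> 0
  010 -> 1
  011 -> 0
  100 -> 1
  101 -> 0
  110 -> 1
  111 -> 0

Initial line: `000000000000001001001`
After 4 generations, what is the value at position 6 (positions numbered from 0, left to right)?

0

generation 1: 100000000000001101101
generation 2: 110000000000000100100
generation 3: 011000000000000110110
generation 4: 001100000000000010011
position 6 holds 0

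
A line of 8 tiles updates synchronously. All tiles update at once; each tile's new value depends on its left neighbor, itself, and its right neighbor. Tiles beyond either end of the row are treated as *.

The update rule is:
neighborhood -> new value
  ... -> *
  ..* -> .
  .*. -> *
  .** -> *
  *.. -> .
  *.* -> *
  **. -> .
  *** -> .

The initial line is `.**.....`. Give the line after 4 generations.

**.**..*

**..***.
....*..*
.**.*..*
**.**..*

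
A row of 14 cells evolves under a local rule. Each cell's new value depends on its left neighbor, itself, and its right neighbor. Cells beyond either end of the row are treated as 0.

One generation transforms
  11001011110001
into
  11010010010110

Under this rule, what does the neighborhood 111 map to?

0

At position 7 the neighborhood is 111; the next row has 0 there.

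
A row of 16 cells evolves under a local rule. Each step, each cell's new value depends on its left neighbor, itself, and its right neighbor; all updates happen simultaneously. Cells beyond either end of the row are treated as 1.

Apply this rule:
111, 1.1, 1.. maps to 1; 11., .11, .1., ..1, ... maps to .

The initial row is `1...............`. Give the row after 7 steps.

.1.1.1.1........

.1..............
1.1.............
.1.1............
1.1.1...........
.1.1.1..........
1.1.1.1.........
.1.1.1.1........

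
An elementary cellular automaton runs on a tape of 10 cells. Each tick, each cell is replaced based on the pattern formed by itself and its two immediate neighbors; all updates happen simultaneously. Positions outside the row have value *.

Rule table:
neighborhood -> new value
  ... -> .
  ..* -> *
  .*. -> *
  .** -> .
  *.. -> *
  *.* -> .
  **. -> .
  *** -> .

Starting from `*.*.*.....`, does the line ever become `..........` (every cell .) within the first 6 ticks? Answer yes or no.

no

..*.**...*
***...*.*.
...*.**.*.
*.**....*.
....*..**.
*..****...
tick 6 is *..****..., still not uniform .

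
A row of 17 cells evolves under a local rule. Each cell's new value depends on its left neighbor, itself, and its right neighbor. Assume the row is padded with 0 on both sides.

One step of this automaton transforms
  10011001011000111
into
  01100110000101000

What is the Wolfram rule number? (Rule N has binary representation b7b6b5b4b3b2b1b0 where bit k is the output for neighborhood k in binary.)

position 15: 111 → 0  (bit 7 = 0)
position 4: 110 → 0  (bit 6 = 0)
position 8: 101 → 0  (bit 5 = 0)
position 1: 100 → 1  (bit 4 = 1)
position 3: 011 → 0  (bit 3 = 0)
position 0: 010 → 0  (bit 2 = 0)
position 2: 001 → 1  (bit 1 = 1)
position 12: 000 → 0  (bit 0 = 0)
bits b7..b0 = 00010010 = 18

18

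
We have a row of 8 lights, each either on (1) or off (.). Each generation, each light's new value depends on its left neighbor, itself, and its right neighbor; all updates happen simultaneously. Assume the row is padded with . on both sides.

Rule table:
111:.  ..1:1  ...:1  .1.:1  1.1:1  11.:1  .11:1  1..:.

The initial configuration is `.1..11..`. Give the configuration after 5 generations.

111111.1

11.111.1
1111.111
1..111.1
1.11.111
111111.1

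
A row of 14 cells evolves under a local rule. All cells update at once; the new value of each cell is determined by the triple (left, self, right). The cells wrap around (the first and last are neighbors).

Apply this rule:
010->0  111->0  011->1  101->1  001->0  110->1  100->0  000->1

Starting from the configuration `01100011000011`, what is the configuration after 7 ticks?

11101011011011
00110111111110
10111100000010
01100101111001
11100011001000
10101011000010
01010111011001

01010111011001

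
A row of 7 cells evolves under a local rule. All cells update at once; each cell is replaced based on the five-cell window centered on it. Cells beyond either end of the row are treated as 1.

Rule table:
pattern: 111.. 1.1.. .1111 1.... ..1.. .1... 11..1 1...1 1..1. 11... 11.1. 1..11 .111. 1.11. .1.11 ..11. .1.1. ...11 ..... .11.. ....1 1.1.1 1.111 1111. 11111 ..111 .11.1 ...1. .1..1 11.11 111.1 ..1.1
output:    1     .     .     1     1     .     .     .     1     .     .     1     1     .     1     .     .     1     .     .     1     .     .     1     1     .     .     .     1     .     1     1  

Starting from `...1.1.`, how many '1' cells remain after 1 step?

...1..1
count of 1: 2

2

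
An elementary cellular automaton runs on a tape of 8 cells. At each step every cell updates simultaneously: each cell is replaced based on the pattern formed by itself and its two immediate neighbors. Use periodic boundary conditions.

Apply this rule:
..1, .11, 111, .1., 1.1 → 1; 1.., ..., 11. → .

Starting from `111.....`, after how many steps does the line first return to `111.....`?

8

step 1: 11.....1
step 2: 1.....11
step 3: .....111
step 4: ....111.
step 5: ...111..
step 6: ..111...
step 7: .111....
step 8: 111.....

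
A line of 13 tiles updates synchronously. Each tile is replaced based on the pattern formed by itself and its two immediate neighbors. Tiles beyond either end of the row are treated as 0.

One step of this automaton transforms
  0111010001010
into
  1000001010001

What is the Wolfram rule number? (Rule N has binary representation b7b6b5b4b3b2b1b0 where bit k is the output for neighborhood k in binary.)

position 2: 111 → 0  (bit 7 = 0)
position 3: 110 → 0  (bit 6 = 0)
position 4: 101 → 0  (bit 5 = 0)
position 6: 100 → 1  (bit 4 = 1)
position 1: 011 → 0  (bit 3 = 0)
position 5: 010 → 0  (bit 2 = 0)
position 0: 001 → 1  (bit 1 = 1)
position 7: 000 → 0  (bit 0 = 0)
bits b7..b0 = 00010010 = 18

18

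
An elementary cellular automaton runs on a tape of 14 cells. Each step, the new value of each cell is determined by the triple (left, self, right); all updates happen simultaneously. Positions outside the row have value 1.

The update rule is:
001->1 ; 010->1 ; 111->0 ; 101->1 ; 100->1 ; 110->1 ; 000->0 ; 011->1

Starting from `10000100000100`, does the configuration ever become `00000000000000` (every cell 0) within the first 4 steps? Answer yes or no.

no

step 1: 11001110001111
step 2: 01111011011000
step 3: 11001111111101
step 4: 01111000000111
step 4 is 01111000000111, still not uniform 0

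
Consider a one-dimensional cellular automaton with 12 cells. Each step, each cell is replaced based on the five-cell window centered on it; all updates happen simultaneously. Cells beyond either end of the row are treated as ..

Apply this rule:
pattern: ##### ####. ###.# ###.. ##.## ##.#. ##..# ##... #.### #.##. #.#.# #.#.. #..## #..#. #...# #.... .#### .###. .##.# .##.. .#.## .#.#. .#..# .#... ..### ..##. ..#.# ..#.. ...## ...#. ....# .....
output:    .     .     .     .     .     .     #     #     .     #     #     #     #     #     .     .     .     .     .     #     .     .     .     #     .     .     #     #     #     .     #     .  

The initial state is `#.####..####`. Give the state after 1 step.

#.....##....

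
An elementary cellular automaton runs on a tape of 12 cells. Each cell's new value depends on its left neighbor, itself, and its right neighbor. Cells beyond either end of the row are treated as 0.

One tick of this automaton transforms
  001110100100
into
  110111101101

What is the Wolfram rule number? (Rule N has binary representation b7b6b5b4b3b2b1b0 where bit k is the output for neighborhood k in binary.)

position 3: 111 → 1  (bit 7 = 1)
position 4: 110 → 1  (bit 6 = 1)
position 5: 101 → 1  (bit 5 = 1)
position 7: 100 → 0  (bit 4 = 0)
position 2: 011 → 0  (bit 3 = 0)
position 6: 010 → 1  (bit 2 = 1)
position 1: 001 → 1  (bit 1 = 1)
position 0: 000 → 1  (bit 0 = 1)
bits b7..b0 = 11100111 = 231

231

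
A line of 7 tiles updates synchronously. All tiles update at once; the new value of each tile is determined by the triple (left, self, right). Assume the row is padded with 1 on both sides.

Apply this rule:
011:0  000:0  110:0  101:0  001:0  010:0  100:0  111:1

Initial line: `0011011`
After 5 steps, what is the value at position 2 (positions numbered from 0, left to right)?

0000001
0000000
0000000  (fixed point — unchanged through step 5)
position 2 holds 0

0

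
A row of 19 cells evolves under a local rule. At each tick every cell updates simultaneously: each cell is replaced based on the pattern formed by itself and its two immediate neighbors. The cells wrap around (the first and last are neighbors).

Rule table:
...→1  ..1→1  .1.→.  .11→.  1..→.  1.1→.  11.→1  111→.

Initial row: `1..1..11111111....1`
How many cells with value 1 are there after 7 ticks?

7

1.1..1.......1.111.
....1..111111....1.
1111..1.....1.111..
...1.1..1111....1.1
.11....1...1.111...
1.1.111..11....1.11
1.....1.1.1.111....
count of 1: 7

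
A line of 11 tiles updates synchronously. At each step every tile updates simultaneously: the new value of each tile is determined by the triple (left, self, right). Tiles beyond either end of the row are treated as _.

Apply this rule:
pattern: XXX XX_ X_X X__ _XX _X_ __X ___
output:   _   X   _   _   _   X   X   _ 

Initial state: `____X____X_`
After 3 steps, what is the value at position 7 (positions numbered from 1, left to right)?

___XX___XX_
__X_X__X_X_
_XX_X_XX_X_
position 7 holds X

X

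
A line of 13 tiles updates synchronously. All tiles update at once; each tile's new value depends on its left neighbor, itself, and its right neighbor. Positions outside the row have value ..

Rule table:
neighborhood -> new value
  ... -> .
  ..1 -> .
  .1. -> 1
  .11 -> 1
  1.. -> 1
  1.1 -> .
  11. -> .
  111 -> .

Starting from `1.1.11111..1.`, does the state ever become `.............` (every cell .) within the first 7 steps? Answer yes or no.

no

step 1: 1.1.1....1.11
step 2: 1.1.11...1.1.
step 3: 1.1.1.1..1.11
step 4: 1.1.1.11.1.1.
step 5: 1.1.1.1..1.11  (repeats step 3; period 2)
step 7: 1.1.1.1..1.11
step 7 is 1.1.1.1..1.11, still not uniform .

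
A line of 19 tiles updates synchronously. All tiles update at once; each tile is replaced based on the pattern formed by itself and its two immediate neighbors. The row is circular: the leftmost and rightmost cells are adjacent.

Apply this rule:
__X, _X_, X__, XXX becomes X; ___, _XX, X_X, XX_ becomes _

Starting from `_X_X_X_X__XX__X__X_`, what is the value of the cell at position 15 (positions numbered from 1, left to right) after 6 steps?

X

step 1: XX_X_X_XXX__XXXXXXX
step 2: X__X_X__X_XX_XXXXXX
step 3: _XXX_XXXX_____XXXXX
step 4: __X___XX_X___X_XXX_
step 5: _XXX_X___XX_XX__X_X
step 6: __X__XX_X_____XXX_X
position 15 holds X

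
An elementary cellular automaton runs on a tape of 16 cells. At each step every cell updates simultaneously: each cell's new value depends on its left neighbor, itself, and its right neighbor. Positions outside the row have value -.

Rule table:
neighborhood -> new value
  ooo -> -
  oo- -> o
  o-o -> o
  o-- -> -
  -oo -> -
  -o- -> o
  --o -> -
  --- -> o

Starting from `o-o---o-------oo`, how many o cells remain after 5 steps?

8

step 1: ooo-o-o-ooooo--o
step 2: --oooooo----o--o
step 3: o------o-oo-o--o
step 4: o-oooo-oo-ooo--o
step 5: oo---oo-oo--o--o
count of o: 8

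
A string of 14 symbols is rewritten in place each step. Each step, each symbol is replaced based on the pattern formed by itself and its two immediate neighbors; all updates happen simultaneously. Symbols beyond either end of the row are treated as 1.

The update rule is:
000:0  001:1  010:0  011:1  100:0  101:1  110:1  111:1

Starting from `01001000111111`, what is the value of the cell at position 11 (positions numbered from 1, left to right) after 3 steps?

10010001111111
10100011111111
11000111111111
position 11 holds 1

1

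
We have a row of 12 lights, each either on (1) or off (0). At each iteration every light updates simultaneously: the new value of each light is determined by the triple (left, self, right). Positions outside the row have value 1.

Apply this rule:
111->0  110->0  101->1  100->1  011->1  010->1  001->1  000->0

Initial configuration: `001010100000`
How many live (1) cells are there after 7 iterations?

6

iteration 1: 111111110001
iteration 2: 000000001011
iteration 3: 100000011110
iteration 4: 010000110001
iteration 5: 111001101011
iteration 6: 000111011110
iteration 7: 101100110001
count of 1: 6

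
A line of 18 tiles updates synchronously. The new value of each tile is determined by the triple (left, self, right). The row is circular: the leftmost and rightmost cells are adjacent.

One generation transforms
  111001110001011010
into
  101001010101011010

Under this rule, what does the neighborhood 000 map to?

At position 9 the neighborhood is 000; the next row has 1 there.

1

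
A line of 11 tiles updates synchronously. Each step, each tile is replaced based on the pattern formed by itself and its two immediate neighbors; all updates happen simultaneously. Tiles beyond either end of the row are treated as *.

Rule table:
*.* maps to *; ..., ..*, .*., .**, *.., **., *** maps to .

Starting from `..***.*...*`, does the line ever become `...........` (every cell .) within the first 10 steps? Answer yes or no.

.....*.....
...........
all cells are . at step 2

yes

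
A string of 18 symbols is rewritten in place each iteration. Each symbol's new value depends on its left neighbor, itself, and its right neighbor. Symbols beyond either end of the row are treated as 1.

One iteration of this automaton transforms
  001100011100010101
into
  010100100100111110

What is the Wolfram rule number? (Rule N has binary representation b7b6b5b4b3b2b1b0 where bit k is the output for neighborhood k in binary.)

102

position 8: 111 → 0  (bit 7 = 0)
position 3: 110 → 1  (bit 6 = 1)
position 14: 101 → 1  (bit 5 = 1)
position 0: 100 → 0  (bit 4 = 0)
position 2: 011 → 0  (bit 3 = 0)
position 13: 010 → 1  (bit 2 = 1)
position 1: 001 → 1  (bit 1 = 1)
position 5: 000 → 0  (bit 0 = 0)
bits b7..b0 = 01100110 = 102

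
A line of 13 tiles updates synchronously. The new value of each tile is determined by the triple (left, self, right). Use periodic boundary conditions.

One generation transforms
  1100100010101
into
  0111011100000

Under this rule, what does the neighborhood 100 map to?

At position 2 the neighborhood is 100; the next row has 1 there.

1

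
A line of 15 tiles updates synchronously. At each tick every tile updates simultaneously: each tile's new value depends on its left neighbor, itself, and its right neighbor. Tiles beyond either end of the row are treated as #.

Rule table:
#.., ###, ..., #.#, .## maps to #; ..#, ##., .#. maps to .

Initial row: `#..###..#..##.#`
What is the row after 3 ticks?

.#.##.#..#.#.##
#.##.#.#..#.###
.##.#.#.#..####

.##.#.#.#..####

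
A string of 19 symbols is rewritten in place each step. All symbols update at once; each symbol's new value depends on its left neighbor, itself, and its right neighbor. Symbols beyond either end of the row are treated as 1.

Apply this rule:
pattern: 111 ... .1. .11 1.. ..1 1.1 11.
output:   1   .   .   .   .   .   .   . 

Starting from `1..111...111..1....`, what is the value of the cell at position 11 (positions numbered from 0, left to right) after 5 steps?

.

....1.....1........
...................
...................  (fixed point — unchanged through step 5)
position 11 holds .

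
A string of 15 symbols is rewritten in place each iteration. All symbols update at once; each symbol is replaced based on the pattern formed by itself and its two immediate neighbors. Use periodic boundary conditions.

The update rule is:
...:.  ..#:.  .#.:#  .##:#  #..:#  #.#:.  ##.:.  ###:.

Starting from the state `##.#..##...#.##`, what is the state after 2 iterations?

...#..#.##.#.##

...##.#.#..#.#.
...#..#.##.#.##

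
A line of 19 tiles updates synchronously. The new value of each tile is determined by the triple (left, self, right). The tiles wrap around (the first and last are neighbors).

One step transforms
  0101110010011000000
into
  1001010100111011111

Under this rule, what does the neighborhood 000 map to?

1

At position 14 the neighborhood is 000; the next row has 1 there.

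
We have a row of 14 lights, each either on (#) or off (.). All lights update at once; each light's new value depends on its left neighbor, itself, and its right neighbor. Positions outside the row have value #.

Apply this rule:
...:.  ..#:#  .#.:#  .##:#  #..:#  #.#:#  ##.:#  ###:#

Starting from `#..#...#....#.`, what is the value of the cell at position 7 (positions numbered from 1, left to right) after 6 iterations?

#####.###..###
##############
##############  (fixed point — unchanged through iteration 6)
position 7 holds #

#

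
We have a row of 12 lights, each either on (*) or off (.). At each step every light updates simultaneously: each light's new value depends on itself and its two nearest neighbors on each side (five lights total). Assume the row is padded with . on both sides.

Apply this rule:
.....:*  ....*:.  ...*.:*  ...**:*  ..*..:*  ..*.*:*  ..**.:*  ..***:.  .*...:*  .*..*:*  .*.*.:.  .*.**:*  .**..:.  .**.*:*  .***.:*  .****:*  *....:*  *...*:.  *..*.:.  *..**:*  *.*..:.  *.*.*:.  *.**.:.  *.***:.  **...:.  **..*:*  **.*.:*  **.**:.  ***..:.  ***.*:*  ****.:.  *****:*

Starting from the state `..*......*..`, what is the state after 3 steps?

**.***.*.***

.******.****
*.***.*..*..
**.***.*.***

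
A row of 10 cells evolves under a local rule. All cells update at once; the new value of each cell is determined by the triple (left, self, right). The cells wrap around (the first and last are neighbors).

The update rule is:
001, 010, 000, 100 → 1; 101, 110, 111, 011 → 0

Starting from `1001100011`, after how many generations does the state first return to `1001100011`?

2

generation 1: 0110011100
generation 2: 1001100011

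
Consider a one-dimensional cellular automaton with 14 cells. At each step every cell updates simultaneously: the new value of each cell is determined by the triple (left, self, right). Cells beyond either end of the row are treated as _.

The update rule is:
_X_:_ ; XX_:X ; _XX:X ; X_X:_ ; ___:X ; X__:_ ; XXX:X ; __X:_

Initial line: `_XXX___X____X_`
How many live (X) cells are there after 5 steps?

_XXX_X___XX___
_XXX___X_XX_XX
_XXX_X___XX_XX
_XXX___X_XX_XX  (repeats step 2; period 2)
step 5: _XXX_X___XX_XX
count of X: 8

8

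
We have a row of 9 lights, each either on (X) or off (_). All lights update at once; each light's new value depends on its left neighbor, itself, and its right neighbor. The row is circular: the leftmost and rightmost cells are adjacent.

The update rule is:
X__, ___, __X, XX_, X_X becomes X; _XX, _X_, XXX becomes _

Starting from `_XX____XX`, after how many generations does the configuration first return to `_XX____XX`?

X_XXXXX_X
XX____XX_
_XXXXX_XX
X____XX_X
XXXXX_XX_
____XX_XX
XXXX_XX_X
___XX_XX_
XXX_XX_XX
__XX_XX__
XX_XX_XXX
_XX_XX___
X_XX_XXXX
XX_XX____
_XX_XXXXX
X_XX____X
XX_XXXXX_
_XX____XX

18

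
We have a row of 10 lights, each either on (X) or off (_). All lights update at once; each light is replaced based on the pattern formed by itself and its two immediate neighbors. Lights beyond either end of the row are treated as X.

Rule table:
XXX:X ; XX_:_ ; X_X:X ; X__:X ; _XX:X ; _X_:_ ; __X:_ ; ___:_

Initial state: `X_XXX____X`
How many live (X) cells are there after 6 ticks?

_XXX_X___X
XXX_X_X__X
XX_X_X_X_X
X_X_X_X_XX
_X_X_X_XXX
X_X_X_XXXX
count of X: 7

7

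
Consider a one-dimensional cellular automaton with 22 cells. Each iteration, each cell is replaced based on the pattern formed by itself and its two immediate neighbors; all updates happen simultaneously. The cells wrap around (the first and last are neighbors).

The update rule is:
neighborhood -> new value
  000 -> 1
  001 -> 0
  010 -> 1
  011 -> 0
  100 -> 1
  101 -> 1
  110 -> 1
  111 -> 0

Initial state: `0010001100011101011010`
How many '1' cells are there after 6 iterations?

9

1011100111000111101111
1100110001110000110000
0110011100011110011110
0011000111000011000011
1001110001111001111001
1100011100001100001100
count of 1: 9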